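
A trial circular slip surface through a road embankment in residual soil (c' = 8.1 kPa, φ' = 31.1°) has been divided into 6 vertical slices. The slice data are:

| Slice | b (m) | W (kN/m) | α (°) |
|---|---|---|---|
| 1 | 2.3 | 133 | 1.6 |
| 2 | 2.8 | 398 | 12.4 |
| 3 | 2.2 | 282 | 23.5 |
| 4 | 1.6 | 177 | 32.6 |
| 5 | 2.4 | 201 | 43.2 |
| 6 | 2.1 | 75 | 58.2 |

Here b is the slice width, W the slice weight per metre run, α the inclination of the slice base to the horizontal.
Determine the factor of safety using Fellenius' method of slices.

FS = 1.62

Ordinary method of slices: FS = Σ[c'·Δl_i + (W_i cosα_i)·tanφ'] / Σ W_i sinα_i, with Δl_i = b_i / cosα_i.
Slice 1: Δl = 2.3/cos1.6° = 2.301 m; N'_1 = 133·cos1.6° = 132.9; c'Δl = 18.64; W sinα = 3.7
Slice 2: Δl = 2.8/cos12.4° = 2.867 m; N'_2 = 398·cos12.4° = 388.7; c'Δl = 23.22; W sinα = 85.5
Slice 3: Δl = 2.2/cos23.5° = 2.399 m; N'_3 = 282·cos23.5° = 258.6; c'Δl = 19.43; W sinα = 112.4
Slice 4: Δl = 1.6/cos32.6° = 1.899 m; N'_4 = 177·cos32.6° = 149.1; c'Δl = 15.38; W sinα = 95.4
Slice 5: Δl = 2.4/cos43.2° = 3.292 m; N'_5 = 201·cos43.2° = 146.5; c'Δl = 26.67; W sinα = 137.6
Slice 6: Δl = 2.1/cos58.2° = 3.985 m; N'_6 = 75·cos58.2° = 39.5; c'Δl = 32.28; W sinα = 63.7
Σc'Δl = 135.6 kN/m; ΣN' = 1115.4 kN/m; ΣW sinα = 498.3 kN/m
Resisting = 135.6 + 1115.4·tan31.1° = 135.6 + 672.9 = 808.5 kN/m
FS = 808.5 / 498.3 = 1.622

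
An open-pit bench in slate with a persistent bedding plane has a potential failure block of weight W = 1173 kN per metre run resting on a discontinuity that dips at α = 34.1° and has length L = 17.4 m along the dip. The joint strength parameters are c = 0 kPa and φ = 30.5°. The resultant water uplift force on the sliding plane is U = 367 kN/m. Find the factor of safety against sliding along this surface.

Resolving the block weight along and normal to the plane and applying the Mohr–Coulomb strength on the joint:
N' = W cosα − U = 1173·cos34.1° − 367 = 604.3 kN/m
Driving force T = W sinα = 1173·sin34.1° = 657.6 kN/m
Resisting force R = c·L + N'·tanφ = 0·17.4 + 604.3·tan30.5° = 0.0 + 356.0 = 356.0 kN/m
FS = R / T = 356.0 / 657.6 = 0.541

FS = 0.54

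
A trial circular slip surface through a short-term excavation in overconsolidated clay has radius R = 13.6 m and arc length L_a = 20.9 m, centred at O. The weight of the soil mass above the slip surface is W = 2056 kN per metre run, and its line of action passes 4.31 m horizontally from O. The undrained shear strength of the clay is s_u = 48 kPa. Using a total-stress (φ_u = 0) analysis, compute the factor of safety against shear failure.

Taking moments about the centre O, the resisting moment is provided by the undrained shear strength acting along the arc:
M_R = s_u·L_a·R = 48·20.90·13.6 = 13643.5 kN·m/m
M_D = W·d = 2056·4.31 = 8861.4 kN·m/m
FS = M_R / M_D = 13643.5 / 8861.4 = 1.540

FS = 1.54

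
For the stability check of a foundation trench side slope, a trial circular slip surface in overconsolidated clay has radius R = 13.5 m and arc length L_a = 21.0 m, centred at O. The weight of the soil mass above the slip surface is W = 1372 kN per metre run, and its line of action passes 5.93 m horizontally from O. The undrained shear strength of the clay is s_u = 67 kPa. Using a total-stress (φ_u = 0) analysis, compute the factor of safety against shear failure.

Taking moments about the centre O, the resisting moment is provided by the undrained shear strength acting along the arc:
M_R = s_u·L_a·R = 67·21.00·13.5 = 18994.5 kN·m/m
M_D = W·d = 1372·5.93 = 8136.0 kN·m/m
FS = M_R / M_D = 18994.5 / 8136.0 = 2.335

FS = 2.33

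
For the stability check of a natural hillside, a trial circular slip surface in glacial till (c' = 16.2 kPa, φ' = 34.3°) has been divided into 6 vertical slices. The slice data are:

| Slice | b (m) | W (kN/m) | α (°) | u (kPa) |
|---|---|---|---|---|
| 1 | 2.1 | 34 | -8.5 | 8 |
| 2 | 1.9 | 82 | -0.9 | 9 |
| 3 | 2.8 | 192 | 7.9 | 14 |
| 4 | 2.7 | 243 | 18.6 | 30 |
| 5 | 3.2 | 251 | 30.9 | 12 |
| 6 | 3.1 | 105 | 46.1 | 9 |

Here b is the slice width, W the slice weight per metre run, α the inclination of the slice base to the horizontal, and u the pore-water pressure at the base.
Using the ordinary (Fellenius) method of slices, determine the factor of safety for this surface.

FS = 2.27

Ordinary method of slices: FS = Σ[c'·Δl_i + (W_i cosα_i − u_i·Δl_i)·tanφ'] / Σ W_i sinα_i, with Δl_i = b_i / cosα_i.
Slice 1: Δl = 2.1/cos(-8.5°) = 2.123 m; N'_1 = 34·cos(-8.5°) − 8·2.123 = 16.6; c'Δl = 34.40; W sinα = -5.0
Slice 2: Δl = 1.9/cos(-0.9°) = 1.900 m; N'_2 = 82·cos(-0.9°) − 9·1.900 = 64.9; c'Δl = 30.78; W sinα = -1.3
Slice 3: Δl = 2.8/cos7.9° = 2.827 m; N'_3 = 192·cos7.9° − 14·2.827 = 150.6; c'Δl = 45.79; W sinα = 26.4
Slice 4: Δl = 2.7/cos18.6° = 2.849 m; N'_4 = 243·cos18.6° − 30·2.849 = 144.8; c'Δl = 46.15; W sinα = 77.5
Slice 5: Δl = 3.2/cos30.9° = 3.729 m; N'_5 = 251·cos30.9° − 12·3.729 = 170.6; c'Δl = 60.42; W sinα = 128.9
Slice 6: Δl = 3.1/cos46.1° = 4.471 m; N'_6 = 105·cos46.1° − 9·4.471 = 32.6; c'Δl = 72.43; W sinα = 75.7
Σc'Δl = 290.0 kN/m; ΣN' = 580.2 kN/m; ΣW sinα = 302.1 kN/m
Resisting = 290.0 + 580.2·tan34.3° = 290.0 + 395.8 = 685.7 kN/m
FS = 685.7 / 302.1 = 2.270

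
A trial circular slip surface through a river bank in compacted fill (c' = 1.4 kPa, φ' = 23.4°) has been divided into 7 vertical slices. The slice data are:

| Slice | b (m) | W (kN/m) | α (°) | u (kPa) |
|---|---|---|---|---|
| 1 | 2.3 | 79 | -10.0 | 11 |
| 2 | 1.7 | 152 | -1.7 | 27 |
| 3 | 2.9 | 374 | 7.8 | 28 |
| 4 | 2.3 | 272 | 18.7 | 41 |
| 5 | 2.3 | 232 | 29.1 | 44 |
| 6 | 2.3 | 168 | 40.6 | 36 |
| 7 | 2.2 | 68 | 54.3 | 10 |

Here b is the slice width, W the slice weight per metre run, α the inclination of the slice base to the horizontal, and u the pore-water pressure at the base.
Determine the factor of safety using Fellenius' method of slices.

FS = 0.84

Ordinary method of slices: FS = Σ[c'·Δl_i + (W_i cosα_i − u_i·Δl_i)·tanφ'] / Σ W_i sinα_i, with Δl_i = b_i / cosα_i.
Slice 1: Δl = 2.3/cos(-10.0°) = 2.335 m; N'_1 = 79·cos(-10.0°) − 11·2.335 = 52.1; c'Δl = 3.27; W sinα = -13.7
Slice 2: Δl = 1.7/cos(-1.7°) = 1.701 m; N'_2 = 152·cos(-1.7°) − 27·1.701 = 106.0; c'Δl = 2.38; W sinα = -4.5
Slice 3: Δl = 2.9/cos7.8° = 2.927 m; N'_3 = 374·cos7.8° − 28·2.927 = 288.6; c'Δl = 4.10; W sinα = 50.8
Slice 4: Δl = 2.3/cos18.7° = 2.428 m; N'_4 = 272·cos18.7° − 41·2.428 = 158.1; c'Δl = 3.40; W sinα = 87.2
Slice 5: Δl = 2.3/cos29.1° = 2.632 m; N'_5 = 232·cos29.1° − 44·2.632 = 86.9; c'Δl = 3.69; W sinα = 112.8
Slice 6: Δl = 2.3/cos40.6° = 3.029 m; N'_6 = 168·cos40.6° − 36·3.029 = 18.5; c'Δl = 4.24; W sinα = 109.3
Slice 7: Δl = 2.2/cos54.3° = 3.770 m; N'_7 = 68·cos54.3° − 10·3.770 = 2.0; c'Δl = 5.28; W sinα = 55.2
Σc'Δl = 26.4 kN/m; ΣN' = 712.2 kN/m; ΣW sinα = 397.1 kN/m
Resisting = 26.4 + 712.2·tan23.4° = 26.4 + 308.2 = 334.5 kN/m
FS = 334.5 / 397.1 = 0.842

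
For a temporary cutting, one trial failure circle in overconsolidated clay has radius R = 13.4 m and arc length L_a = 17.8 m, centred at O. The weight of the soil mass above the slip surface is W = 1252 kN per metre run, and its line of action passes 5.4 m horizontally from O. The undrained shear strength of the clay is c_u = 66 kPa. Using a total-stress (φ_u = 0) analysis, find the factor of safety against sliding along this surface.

Taking moments about the centre O, the resisting moment is provided by the undrained shear strength acting along the arc:
M_R = c_u·L_a·R = 66·17.80·13.4 = 15742.3 kN·m/m
M_D = W·d = 1252·5.4 = 6760.8 kN·m/m
FS = M_R / M_D = 15742.3 / 6760.8 = 2.328

FS = 2.33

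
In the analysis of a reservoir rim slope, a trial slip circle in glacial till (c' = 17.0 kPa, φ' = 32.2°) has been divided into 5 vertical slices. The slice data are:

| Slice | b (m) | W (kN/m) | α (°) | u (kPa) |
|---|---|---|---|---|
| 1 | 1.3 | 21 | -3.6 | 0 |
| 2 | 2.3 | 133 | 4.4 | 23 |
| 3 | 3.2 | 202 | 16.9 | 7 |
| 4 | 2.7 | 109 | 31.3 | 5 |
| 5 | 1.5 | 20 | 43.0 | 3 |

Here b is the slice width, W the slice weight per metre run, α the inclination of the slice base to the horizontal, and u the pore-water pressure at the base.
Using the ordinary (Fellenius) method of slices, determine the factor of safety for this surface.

Ordinary method of slices: FS = Σ[c'·Δl_i + (W_i cosα_i − u_i·Δl_i)·tanφ'] / Σ W_i sinα_i, with Δl_i = b_i / cosα_i.
Slice 1: Δl = 1.3/cos(-3.6°) = 1.303 m; N'_1 = 21·cos(-3.6°) − 0·1.303 = 21.0; c'Δl = 22.14; W sinα = -1.3
Slice 2: Δl = 2.3/cos4.4° = 2.307 m; N'_2 = 133·cos4.4° − 23·2.307 = 79.6; c'Δl = 39.22; W sinα = 10.2
Slice 3: Δl = 3.2/cos16.9° = 3.344 m; N'_3 = 202·cos16.9° − 7·3.344 = 169.9; c'Δl = 56.86; W sinα = 58.7
Slice 4: Δl = 2.7/cos31.3° = 3.160 m; N'_4 = 109·cos31.3° − 5·3.160 = 77.3; c'Δl = 53.72; W sinα = 56.6
Slice 5: Δl = 1.5/cos43.0° = 2.051 m; N'_5 = 20·cos43.0° − 3·2.051 = 8.5; c'Δl = 34.87; W sinα = 13.6
Σc'Δl = 206.8 kN/m; ΣN' = 356.2 kN/m; ΣW sinα = 137.9 kN/m
Resisting = 206.8 + 356.2·tan32.2° = 206.8 + 224.3 = 431.1 kN/m
FS = 431.1 / 137.9 = 3.127

FS = 3.13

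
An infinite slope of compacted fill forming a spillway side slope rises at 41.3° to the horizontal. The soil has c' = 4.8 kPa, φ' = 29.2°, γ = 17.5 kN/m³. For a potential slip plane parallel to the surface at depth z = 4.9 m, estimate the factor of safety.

FS = 0.75

For an infinite slope with a slip plane parallel to the surface (no pore pressure): FS = [c' + γz cos²β tanφ'] / [γz sinβ cosβ].
γz = 17.5·4.9 = 85.75 kN/m²
Numerator = 4.8 + 85.75·cos²41.3°·tan29.2° = 4.8 + 85.75·0.5644·0.5589 = 31.848 kPa
Denominator = 85.75·sin41.3°·cos41.3° = 85.75·0.6600·0.7513 = 42.518 kPa
FS = 31.848 / 42.518 = 0.749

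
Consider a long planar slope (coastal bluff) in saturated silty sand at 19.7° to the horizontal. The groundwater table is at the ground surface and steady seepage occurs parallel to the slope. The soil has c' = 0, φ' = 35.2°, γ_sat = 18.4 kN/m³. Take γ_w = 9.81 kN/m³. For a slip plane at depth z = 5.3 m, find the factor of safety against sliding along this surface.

FS = 0.92

With seepage parallel to the slope and the water table at the surface, the effective normal stress on the slip plane uses the buoyant unit weight γ' = γ_sat − γ_w while the driving shear stress uses γ_sat:
FS = [c' + γ' z cos²β tanφ'] / [γ_sat z sinβ cosβ]
(For c' = 0 this reduces to FS = (γ'/γ_sat)·tanφ'/tanβ.)
γ' = 18.4 − 9.81 = 8.59 kN/m³
Numerator = 0.0 + 8.59·5.3·cos²19.7°·tan35.2° = 0.0 + 8.59·5.3·0.8864·0.7054 = 28.466 kPa
Denominator = 18.4·5.3·sin19.7°·cos19.7° = 18.4·5.3·0.3371·0.9415 = 30.949 kPa
FS = 28.466 / 30.949 = 0.920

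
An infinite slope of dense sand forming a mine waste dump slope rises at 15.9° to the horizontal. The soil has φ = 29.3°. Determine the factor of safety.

FS = 1.97

For a dry cohesionless infinite slope the factor of safety is FS = tanφ / tanβ.
FS = tan29.3° / tan15.9° = 0.5612 / 0.2849 = 1.970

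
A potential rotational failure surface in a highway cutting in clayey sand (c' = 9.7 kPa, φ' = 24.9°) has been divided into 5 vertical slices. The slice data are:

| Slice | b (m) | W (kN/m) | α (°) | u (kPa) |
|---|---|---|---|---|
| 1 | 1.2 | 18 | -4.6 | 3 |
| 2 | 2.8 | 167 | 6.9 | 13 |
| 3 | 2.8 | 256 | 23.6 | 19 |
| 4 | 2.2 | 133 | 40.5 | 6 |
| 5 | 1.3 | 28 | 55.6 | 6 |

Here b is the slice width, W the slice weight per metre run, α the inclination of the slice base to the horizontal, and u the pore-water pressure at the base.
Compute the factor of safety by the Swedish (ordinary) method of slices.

FS = 1.33

Ordinary method of slices: FS = Σ[c'·Δl_i + (W_i cosα_i − u_i·Δl_i)·tanφ'] / Σ W_i sinα_i, with Δl_i = b_i / cosα_i.
Slice 1: Δl = 1.2/cos(-4.6°) = 1.204 m; N'_1 = 18·cos(-4.6°) − 3·1.204 = 14.3; c'Δl = 11.68; W sinα = -1.4
Slice 2: Δl = 2.8/cos6.9° = 2.820 m; N'_2 = 167·cos6.9° − 13·2.820 = 129.1; c'Δl = 27.36; W sinα = 20.1
Slice 3: Δl = 2.8/cos23.6° = 3.056 m; N'_3 = 256·cos23.6° − 19·3.056 = 176.5; c'Δl = 29.64; W sinα = 102.5
Slice 4: Δl = 2.2/cos40.5° = 2.893 m; N'_4 = 133·cos40.5° − 6·2.893 = 83.8; c'Δl = 28.06; W sinα = 86.4
Slice 5: Δl = 1.3/cos55.6° = 2.301 m; N'_5 = 28·cos55.6° − 6·2.301 = 2.0; c'Δl = 22.32; W sinα = 23.1
Σc'Δl = 119.1 kN/m; ΣN' = 405.8 kN/m; ΣW sinα = 230.6 kN/m
Resisting = 119.1 + 405.8·tan24.9° = 119.1 + 188.4 = 307.4 kN/m
FS = 307.4 / 230.6 = 1.333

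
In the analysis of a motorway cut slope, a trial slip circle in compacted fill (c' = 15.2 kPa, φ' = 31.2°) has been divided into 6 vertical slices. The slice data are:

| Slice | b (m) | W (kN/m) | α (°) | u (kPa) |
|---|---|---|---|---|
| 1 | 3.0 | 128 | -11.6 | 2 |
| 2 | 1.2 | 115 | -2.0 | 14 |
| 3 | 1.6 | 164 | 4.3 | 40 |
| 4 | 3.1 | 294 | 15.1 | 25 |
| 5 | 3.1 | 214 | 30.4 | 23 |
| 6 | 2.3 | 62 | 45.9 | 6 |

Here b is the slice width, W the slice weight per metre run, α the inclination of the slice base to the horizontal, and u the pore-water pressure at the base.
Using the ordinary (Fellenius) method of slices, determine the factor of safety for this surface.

FS = 2.99

Ordinary method of slices: FS = Σ[c'·Δl_i + (W_i cosα_i − u_i·Δl_i)·tanφ'] / Σ W_i sinα_i, with Δl_i = b_i / cosα_i.
Slice 1: Δl = 3.0/cos(-11.6°) = 3.063 m; N'_1 = 128·cos(-11.6°) − 2·3.063 = 119.3; c'Δl = 46.55; W sinα = -25.7
Slice 2: Δl = 1.2/cos(-2.0°) = 1.201 m; N'_2 = 115·cos(-2.0°) − 14·1.201 = 98.1; c'Δl = 18.25; W sinα = -4.0
Slice 3: Δl = 1.6/cos4.3° = 1.605 m; N'_3 = 164·cos4.3° − 40·1.605 = 99.4; c'Δl = 24.39; W sinα = 12.3
Slice 4: Δl = 3.1/cos15.1° = 3.211 m; N'_4 = 294·cos15.1° − 25·3.211 = 203.6; c'Δl = 48.81; W sinα = 76.6
Slice 5: Δl = 3.1/cos30.4° = 3.594 m; N'_5 = 214·cos30.4° − 23·3.594 = 101.9; c'Δl = 54.63; W sinα = 108.3
Slice 6: Δl = 2.3/cos45.9° = 3.305 m; N'_6 = 62·cos45.9° − 6·3.305 = 23.3; c'Δl = 50.24; W sinα = 44.5
Σc'Δl = 242.9 kN/m; ΣN' = 645.5 kN/m; ΣW sinα = 211.9 kN/m
Resisting = 242.9 + 645.5·tan31.2° = 242.9 + 391.0 = 633.8 kN/m
FS = 633.8 / 211.9 = 2.990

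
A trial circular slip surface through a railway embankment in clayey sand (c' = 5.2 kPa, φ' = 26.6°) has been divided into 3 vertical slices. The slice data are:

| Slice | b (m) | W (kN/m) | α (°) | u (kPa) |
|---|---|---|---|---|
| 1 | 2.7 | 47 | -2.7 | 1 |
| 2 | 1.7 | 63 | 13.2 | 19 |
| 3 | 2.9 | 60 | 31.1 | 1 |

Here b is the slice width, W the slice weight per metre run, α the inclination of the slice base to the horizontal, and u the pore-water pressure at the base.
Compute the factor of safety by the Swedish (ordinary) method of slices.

FS = 2.34

Ordinary method of slices: FS = Σ[c'·Δl_i + (W_i cosα_i − u_i·Δl_i)·tanφ'] / Σ W_i sinα_i, with Δl_i = b_i / cosα_i.
Slice 1: Δl = 2.7/cos(-2.7°) = 2.703 m; N'_1 = 47·cos(-2.7°) − 1·2.703 = 44.2; c'Δl = 14.06; W sinα = -2.2
Slice 2: Δl = 1.7/cos13.2° = 1.746 m; N'_2 = 63·cos13.2° − 19·1.746 = 28.2; c'Δl = 9.08; W sinα = 14.4
Slice 3: Δl = 2.9/cos31.1° = 3.387 m; N'_3 = 60·cos31.1° − 1·3.387 = 48.0; c'Δl = 17.61; W sinα = 31.0
Σc'Δl = 40.7 kN/m; ΣN' = 120.4 kN/m; ΣW sinα = 43.2 kN/m
Resisting = 40.7 + 120.4·tan26.6° = 40.7 + 60.3 = 101.0 kN/m
FS = 101.0 / 43.2 = 2.341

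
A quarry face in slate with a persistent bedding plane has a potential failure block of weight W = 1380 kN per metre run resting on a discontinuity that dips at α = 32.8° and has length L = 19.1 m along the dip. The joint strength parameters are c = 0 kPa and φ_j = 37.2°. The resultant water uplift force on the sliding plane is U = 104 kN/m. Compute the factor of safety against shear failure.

FS = 1.07

Resolving the block weight along and normal to the plane and applying the Mohr–Coulomb strength on the joint:
N' = W cosα − U = 1380·cos32.8° − 104 = 1056.0 kN/m
Driving force T = W sinα = 1380·sin32.8° = 747.6 kN/m
Resisting force R = c·L + N'·tanφ_j = 0·19.1 + 1056.0·tan37.2° = 0.0 + 801.5 = 801.5 kN/m
FS = R / T = 801.5 / 747.6 = 1.072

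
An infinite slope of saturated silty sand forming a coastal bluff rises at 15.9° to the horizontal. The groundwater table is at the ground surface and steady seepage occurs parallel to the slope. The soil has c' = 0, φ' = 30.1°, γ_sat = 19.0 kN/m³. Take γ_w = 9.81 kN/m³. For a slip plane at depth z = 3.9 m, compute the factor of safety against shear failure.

With seepage parallel to the slope and the water table at the surface, the effective normal stress on the slip plane uses the buoyant unit weight γ' = γ_sat − γ_w while the driving shear stress uses γ_sat:
FS = [c' + γ' z cos²β tanφ'] / [γ_sat z sinβ cosβ]
(For c' = 0 this reduces to FS = (γ'/γ_sat)·tanφ'/tanβ.)
γ' = 19.0 − 9.81 = 9.19 kN/m³
Numerator = 0.0 + 9.19·3.9·cos²15.9°·tan30.1° = 0.0 + 9.19·3.9·0.9249·0.5797 = 19.217 kPa
Denominator = 19.0·3.9·sin15.9°·cos15.9° = 19.0·3.9·0.2740·0.9617 = 19.524 kPa
FS = 19.217 / 19.524 = 0.984

FS = 0.98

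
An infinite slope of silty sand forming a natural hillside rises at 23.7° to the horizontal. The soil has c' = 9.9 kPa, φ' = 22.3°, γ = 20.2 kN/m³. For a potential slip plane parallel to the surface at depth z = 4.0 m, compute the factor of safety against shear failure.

FS = 1.27

For an infinite slope with a slip plane parallel to the surface (no pore pressure): FS = [c' + γz cos²β tanφ'] / [γz sinβ cosβ].
γz = 20.2·4.0 = 80.80 kN/m²
Numerator = 9.9 + 80.80·cos²23.7°·tan22.3° = 9.9 + 80.80·0.8384·0.4101 = 37.685 kPa
Denominator = 80.80·sin23.7°·cos23.7° = 80.80·0.4019·0.9157 = 29.738 kPa
FS = 37.685 / 29.738 = 1.267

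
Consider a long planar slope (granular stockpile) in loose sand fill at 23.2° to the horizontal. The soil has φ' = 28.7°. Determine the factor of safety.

FS = 1.28

For a dry cohesionless infinite slope the factor of safety is FS = tanφ' / tanβ.
FS = tan28.7° / tan23.2° = 0.5475 / 0.4286 = 1.277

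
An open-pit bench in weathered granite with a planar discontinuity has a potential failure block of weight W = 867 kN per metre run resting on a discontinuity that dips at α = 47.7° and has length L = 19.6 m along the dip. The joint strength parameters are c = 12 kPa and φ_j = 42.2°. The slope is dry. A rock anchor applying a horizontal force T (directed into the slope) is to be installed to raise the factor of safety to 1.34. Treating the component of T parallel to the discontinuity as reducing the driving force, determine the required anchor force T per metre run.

Resolving forces along and normal to the sliding plane, with the horizontal anchor force T adding T·sinα to the effective normal force and T·cosα acting up the plane against the driving force:
FS = [cL + (W cosα + T sinα) tanφ_j] / [W sinα − T cosα]
Without the anchor: N' = 583.5 kN/m, driving T_d = 641.3 kN/m, resisting R = 12·19.6 + 583.5·tan42.2° = 764.3 kN/m, FS = 1.19.
Setting FS = 1.34 and solving for T:
1.34·(641.3 − T cos47.7°) = 764.3 + T sin47.7°·tan42.2°
T·(sin47.7°·tan42.2° + 1.34·cos47.7°) = 1.34·641.3 − 764.3
T·(0.7396·0.9067 + 1.34·0.6730) = 859.3 − 764.3 = 95.0
T·1.5725 = 95.0
T = 60.4 kN/m

T = 60 kN/m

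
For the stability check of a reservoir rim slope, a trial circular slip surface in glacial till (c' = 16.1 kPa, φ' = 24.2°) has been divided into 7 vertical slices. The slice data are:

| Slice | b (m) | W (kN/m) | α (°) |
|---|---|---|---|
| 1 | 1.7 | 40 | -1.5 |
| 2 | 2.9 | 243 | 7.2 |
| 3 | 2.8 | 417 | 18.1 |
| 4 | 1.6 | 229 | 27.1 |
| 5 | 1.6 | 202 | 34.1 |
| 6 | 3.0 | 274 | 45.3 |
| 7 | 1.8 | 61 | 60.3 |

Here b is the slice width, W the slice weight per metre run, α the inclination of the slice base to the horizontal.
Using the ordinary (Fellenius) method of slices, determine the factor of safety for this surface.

Ordinary method of slices: FS = Σ[c'·Δl_i + (W_i cosα_i)·tanφ'] / Σ W_i sinα_i, with Δl_i = b_i / cosα_i.
Slice 1: Δl = 1.7/cos(-1.5°) = 1.701 m; N'_1 = 40·cos(-1.5°) = 40.0; c'Δl = 27.38; W sinα = -1.0
Slice 2: Δl = 2.9/cos7.2° = 2.923 m; N'_2 = 243·cos7.2° = 241.1; c'Δl = 47.06; W sinα = 30.5
Slice 3: Δl = 2.8/cos18.1° = 2.946 m; N'_3 = 417·cos18.1° = 396.4; c'Δl = 47.43; W sinα = 129.6
Slice 4: Δl = 1.6/cos27.1° = 1.797 m; N'_4 = 229·cos27.1° = 203.9; c'Δl = 28.94; W sinα = 104.3
Slice 5: Δl = 1.6/cos34.1° = 1.932 m; N'_5 = 202·cos34.1° = 167.3; c'Δl = 31.11; W sinα = 113.2
Slice 6: Δl = 3.0/cos45.3° = 4.265 m; N'_6 = 274·cos45.3° = 192.7; c'Δl = 68.67; W sinα = 194.8
Slice 7: Δl = 1.8/cos60.3° = 3.633 m; N'_7 = 61·cos60.3° = 30.2; c'Δl = 58.49; W sinα = 53.0
Σc'Δl = 309.1 kN/m; ΣN' = 1271.5 kN/m; ΣW sinα = 624.3 kN/m
Resisting = 309.1 + 1271.5·tan24.2° = 309.1 + 571.4 = 880.5 kN/m
FS = 880.5 / 624.3 = 1.410

FS = 1.41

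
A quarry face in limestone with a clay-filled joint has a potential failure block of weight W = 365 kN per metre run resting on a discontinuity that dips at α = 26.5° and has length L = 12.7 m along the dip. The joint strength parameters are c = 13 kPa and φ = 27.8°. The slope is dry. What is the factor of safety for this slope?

Resolving the block weight along and normal to the plane and applying the Mohr–Coulomb strength on the joint:
N' = W cosα = 365·cos26.5° = 326.7 kN/m
Driving force T = W sinα = 365·sin26.5° = 162.9 kN/m
Resisting force R = c·L + N'·tanφ = 13·12.7 + 326.7·tan27.8° = 165.1 + 172.2 = 337.3 kN/m
FS = R / T = 337.3 / 162.9 = 2.071

FS = 2.07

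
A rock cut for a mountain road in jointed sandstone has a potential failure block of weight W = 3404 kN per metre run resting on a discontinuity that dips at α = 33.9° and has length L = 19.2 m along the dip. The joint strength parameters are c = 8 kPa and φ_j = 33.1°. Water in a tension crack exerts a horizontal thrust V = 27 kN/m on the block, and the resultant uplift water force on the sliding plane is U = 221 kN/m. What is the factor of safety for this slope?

Resolving the block weight along and normal to the plane and applying the Mohr–Coulomb strength on the joint:
N' = W cosα − U − V sinα = 3404·cos33.9° − 221 − 27·sin33.9° = 2589.3 kN/m
Driving force T = W sinα + V cosα = 3404·sin33.9° + 27·cos33.9° = 1921.0 kN/m
Resisting force R = c·L + N'·tanφ_j = 8·19.2 + 2589.3·tan33.1° = 153.6 + 1687.9 = 1841.5 kN/m
FS = R / T = 1841.5 / 1921.0 = 0.959

FS = 0.96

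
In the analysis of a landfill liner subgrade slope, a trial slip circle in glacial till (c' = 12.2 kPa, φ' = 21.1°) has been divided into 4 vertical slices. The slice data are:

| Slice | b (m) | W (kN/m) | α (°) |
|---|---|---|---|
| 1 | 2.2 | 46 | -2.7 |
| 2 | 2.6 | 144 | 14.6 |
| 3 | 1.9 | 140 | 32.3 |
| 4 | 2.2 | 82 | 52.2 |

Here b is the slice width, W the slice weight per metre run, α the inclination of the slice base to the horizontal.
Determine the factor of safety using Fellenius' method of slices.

FS = 1.54

Ordinary method of slices: FS = Σ[c'·Δl_i + (W_i cosα_i)·tanφ'] / Σ W_i sinα_i, with Δl_i = b_i / cosα_i.
Slice 1: Δl = 2.2/cos(-2.7°) = 2.202 m; N'_1 = 46·cos(-2.7°) = 45.9; c'Δl = 26.87; W sinα = -2.2
Slice 2: Δl = 2.6/cos14.6° = 2.687 m; N'_2 = 144·cos14.6° = 139.4; c'Δl = 32.78; W sinα = 36.3
Slice 3: Δl = 1.9/cos32.3° = 2.248 m; N'_3 = 140·cos32.3° = 118.3; c'Δl = 27.42; W sinα = 74.8
Slice 4: Δl = 2.2/cos52.2° = 3.589 m; N'_4 = 82·cos52.2° = 50.3; c'Δl = 43.79; W sinα = 64.8
Σc'Δl = 130.9 kN/m; ΣN' = 353.9 kN/m; ΣW sinα = 173.7 kN/m
Resisting = 130.9 + 353.9·tan21.1° = 130.9 + 136.6 = 267.4 kN/m
FS = 267.4 / 173.7 = 1.539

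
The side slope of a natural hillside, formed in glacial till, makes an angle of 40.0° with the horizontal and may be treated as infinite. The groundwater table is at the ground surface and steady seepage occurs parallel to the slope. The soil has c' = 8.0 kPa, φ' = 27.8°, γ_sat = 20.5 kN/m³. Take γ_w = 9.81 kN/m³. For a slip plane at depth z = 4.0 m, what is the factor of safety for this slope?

FS = 0.53

With seepage parallel to the slope and the water table at the surface, the effective normal stress on the slip plane uses the buoyant unit weight γ' = γ_sat − γ_w while the driving shear stress uses γ_sat:
FS = [c' + γ' z cos²β tanφ'] / [γ_sat z sinβ cosβ]
γ' = 20.5 − 9.81 = 10.69 kN/m³
Numerator = 8.0 + 10.69·4.0·cos²40.0°·tan27.8° = 8.0 + 10.69·4.0·0.5868·0.5272 = 21.230 kPa
Denominator = 20.5·4.0·sin40.0°·cos40.0° = 20.5·4.0·0.6428·0.7660 = 40.377 kPa
FS = 21.230 / 40.377 = 0.526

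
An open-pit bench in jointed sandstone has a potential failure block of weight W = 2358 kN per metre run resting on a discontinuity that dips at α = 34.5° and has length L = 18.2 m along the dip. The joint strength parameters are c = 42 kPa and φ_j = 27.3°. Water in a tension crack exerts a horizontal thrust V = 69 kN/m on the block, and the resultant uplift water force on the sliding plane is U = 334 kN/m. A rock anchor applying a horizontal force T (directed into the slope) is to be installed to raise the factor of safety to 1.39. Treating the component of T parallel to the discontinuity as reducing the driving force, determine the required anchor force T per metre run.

Resolving forces along and normal to the sliding plane, with the horizontal anchor force T adding T·sinα to the effective normal force and T·cosα acting up the plane against the driving force:
FS = [cL + (W cosα − U − V sinα + T sinα) tanφ_j] / [W sinα + V cosα − T cosα]
Without the anchor: N' = 1570.2 kN/m, driving T_d = 1392.5 kN/m, resisting R = 42·18.2 + 1570.2·tan27.3° = 1574.8 kN/m, FS = 1.13.
Setting FS = 1.39 and solving for T:
1.39·(1392.5 − T cos34.5°) = 1574.8 + T sin34.5°·tan27.3°
T·(sin34.5°·tan27.3° + 1.39·cos34.5°) = 1.39·1392.5 − 1574.8
T·(0.5664·0.5161 + 1.39·0.8241) = 1935.5 − 1574.8 = 360.7
T·1.4379 = 360.7
T = 250.8 kN/m

T = 251 kN/m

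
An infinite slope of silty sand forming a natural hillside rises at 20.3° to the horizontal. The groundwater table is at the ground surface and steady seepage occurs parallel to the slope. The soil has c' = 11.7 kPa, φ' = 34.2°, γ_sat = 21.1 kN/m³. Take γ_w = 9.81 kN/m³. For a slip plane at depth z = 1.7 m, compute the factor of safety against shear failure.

FS = 1.99

With seepage parallel to the slope and the water table at the surface, the effective normal stress on the slip plane uses the buoyant unit weight γ' = γ_sat − γ_w while the driving shear stress uses γ_sat:
FS = [c' + γ' z cos²β tanφ'] / [γ_sat z sinβ cosβ]
γ' = 21.1 − 9.81 = 11.29 kN/m³
Numerator = 11.7 + 11.29·1.7·cos²20.3°·tan34.2° = 11.7 + 11.29·1.7·0.8796·0.6796 = 23.174 kPa
Denominator = 21.1·1.7·sin20.3°·cos20.3° = 21.1·1.7·0.3469·0.9379 = 11.672 kPa
FS = 23.174 / 11.672 = 1.985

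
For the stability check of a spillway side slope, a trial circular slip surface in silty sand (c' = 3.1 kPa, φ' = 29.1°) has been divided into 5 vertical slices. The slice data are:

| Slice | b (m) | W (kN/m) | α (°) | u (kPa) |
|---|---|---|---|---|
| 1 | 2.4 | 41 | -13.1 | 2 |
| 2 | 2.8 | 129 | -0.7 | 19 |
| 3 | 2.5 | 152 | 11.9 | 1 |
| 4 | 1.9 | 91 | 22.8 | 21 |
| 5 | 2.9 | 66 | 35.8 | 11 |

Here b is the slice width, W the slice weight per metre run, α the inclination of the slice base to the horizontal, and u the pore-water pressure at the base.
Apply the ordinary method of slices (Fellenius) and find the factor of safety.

FS = 2.28

Ordinary method of slices: FS = Σ[c'·Δl_i + (W_i cosα_i − u_i·Δl_i)·tanφ'] / Σ W_i sinα_i, with Δl_i = b_i / cosα_i.
Slice 1: Δl = 2.4/cos(-13.1°) = 2.464 m; N'_1 = 41·cos(-13.1°) − 2·2.464 = 35.0; c'Δl = 7.64; W sinα = -9.3
Slice 2: Δl = 2.8/cos(-0.7°) = 2.800 m; N'_2 = 129·cos(-0.7°) − 19·2.800 = 75.8; c'Δl = 8.68; W sinα = -1.6
Slice 3: Δl = 2.5/cos11.9° = 2.555 m; N'_3 = 152·cos11.9° − 1·2.555 = 146.2; c'Δl = 7.92; W sinα = 31.3
Slice 4: Δl = 1.9/cos22.8° = 2.061 m; N'_4 = 91·cos22.8° − 21·2.061 = 40.6; c'Δl = 6.39; W sinα = 35.3
Slice 5: Δl = 2.9/cos35.8° = 3.576 m; N'_5 = 66·cos35.8° − 11·3.576 = 14.2; c'Δl = 11.08; W sinα = 38.6
Σc'Δl = 41.7 kN/m; ΣN' = 311.8 kN/m; ΣW sinα = 94.3 kN/m
Resisting = 41.7 + 311.8·tan29.1° = 41.7 + 173.5 = 215.2 kN/m
FS = 215.2 / 94.3 = 2.281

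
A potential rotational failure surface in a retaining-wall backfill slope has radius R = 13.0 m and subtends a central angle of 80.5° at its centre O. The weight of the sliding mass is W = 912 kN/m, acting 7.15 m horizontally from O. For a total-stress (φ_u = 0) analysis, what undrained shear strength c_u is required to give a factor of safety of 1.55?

FS = c_u·L_a·R / (W·d), so c_u = FS·W·d / (L_a·R).
Arc length L_a = R·θ = 13.0·(80.5°·π/180) = 13.0·1.4050 = 18.26 m
c_u = 1.55·912·7.15 / (18.26·13.0) = 10107.2 / 237.44 = 42.57 kPa

c_u = 42.6 kPa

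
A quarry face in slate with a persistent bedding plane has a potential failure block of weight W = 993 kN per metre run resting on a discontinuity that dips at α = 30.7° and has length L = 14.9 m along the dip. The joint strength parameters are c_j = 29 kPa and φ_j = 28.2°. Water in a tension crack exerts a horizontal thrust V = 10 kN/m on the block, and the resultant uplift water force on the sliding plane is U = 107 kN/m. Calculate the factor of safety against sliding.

Resolving the block weight along and normal to the plane and applying the Mohr–Coulomb strength on the joint:
N' = W cosα − U − V sinα = 993·cos30.7° − 107 − 10·sin30.7° = 741.7 kN/m
Driving force T = W sinα + V cosα = 993·sin30.7° + 10·cos30.7° = 515.6 kN/m
Resisting force R = c_j·L + N'·tanφ_j = 29·14.9 + 741.7·tan28.2° = 432.1 + 397.7 = 829.8 kN/m
FS = R / T = 829.8 / 515.6 = 1.610

FS = 1.61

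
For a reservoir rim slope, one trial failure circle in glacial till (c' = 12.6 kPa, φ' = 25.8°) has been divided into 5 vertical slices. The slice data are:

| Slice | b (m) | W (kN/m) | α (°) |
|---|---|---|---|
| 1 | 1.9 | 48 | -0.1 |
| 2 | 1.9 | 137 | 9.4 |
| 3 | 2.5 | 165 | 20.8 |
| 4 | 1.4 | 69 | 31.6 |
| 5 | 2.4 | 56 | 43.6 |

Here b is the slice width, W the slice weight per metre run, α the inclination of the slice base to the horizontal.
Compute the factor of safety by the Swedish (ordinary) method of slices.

Ordinary method of slices: FS = Σ[c'·Δl_i + (W_i cosα_i)·tanφ'] / Σ W_i sinα_i, with Δl_i = b_i / cosα_i.
Slice 1: Δl = 1.9/cos(-0.1°) = 1.900 m; N'_1 = 48·cos(-0.1°) = 48.0; c'Δl = 23.94; W sinα = -0.1
Slice 2: Δl = 1.9/cos9.4° = 1.926 m; N'_2 = 137·cos9.4° = 135.2; c'Δl = 24.27; W sinα = 22.4
Slice 3: Δl = 2.5/cos20.8° = 2.674 m; N'_3 = 165·cos20.8° = 154.2; c'Δl = 33.70; W sinα = 58.6
Slice 4: Δl = 1.4/cos31.6° = 1.644 m; N'_4 = 69·cos31.6° = 58.8; c'Δl = 20.71; W sinα = 36.2
Slice 5: Δl = 2.4/cos43.6° = 3.314 m; N'_5 = 56·cos43.6° = 40.6; c'Δl = 41.76; W sinα = 38.6
Σc'Δl = 144.4 kN/m; ΣN' = 436.7 kN/m; ΣW sinα = 155.7 kN/m
Resisting = 144.4 + 436.7·tan25.8° = 144.4 + 211.1 = 355.5 kN/m
FS = 355.5 / 155.7 = 2.284

FS = 2.28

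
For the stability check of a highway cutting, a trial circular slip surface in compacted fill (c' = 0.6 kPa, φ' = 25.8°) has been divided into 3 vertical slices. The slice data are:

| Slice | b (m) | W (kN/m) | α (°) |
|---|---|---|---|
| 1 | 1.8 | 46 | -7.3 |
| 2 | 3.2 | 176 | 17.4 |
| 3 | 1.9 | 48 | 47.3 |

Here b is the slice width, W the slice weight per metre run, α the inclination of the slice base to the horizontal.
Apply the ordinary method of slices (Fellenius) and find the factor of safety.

FS = 1.51

Ordinary method of slices: FS = Σ[c'·Δl_i + (W_i cosα_i)·tanφ'] / Σ W_i sinα_i, with Δl_i = b_i / cosα_i.
Slice 1: Δl = 1.8/cos(-7.3°) = 1.815 m; N'_1 = 46·cos(-7.3°) = 45.6; c'Δl = 1.09; W sinα = -5.8
Slice 2: Δl = 3.2/cos17.4° = 3.353 m; N'_2 = 176·cos17.4° = 167.9; c'Δl = 2.01; W sinα = 52.6
Slice 3: Δl = 1.9/cos47.3° = 2.802 m; N'_3 = 48·cos47.3° = 32.6; c'Δl = 1.68; W sinα = 35.3
Σc'Δl = 4.8 kN/m; ΣN' = 246.1 kN/m; ΣW sinα = 82.1 kN/m
Resisting = 4.8 + 246.1·tan25.8° = 4.8 + 119.0 = 123.8 kN/m
FS = 123.8 / 82.1 = 1.508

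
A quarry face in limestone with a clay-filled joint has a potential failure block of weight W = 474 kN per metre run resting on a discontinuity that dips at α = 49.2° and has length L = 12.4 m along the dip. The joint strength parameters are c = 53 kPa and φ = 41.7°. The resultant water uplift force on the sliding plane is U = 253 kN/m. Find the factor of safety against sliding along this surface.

Resolving the block weight along and normal to the plane and applying the Mohr–Coulomb strength on the joint:
N' = W cosα − U = 474·cos49.2° − 253 = 56.7 kN/m
Driving force T = W sinα = 474·sin49.2° = 358.8 kN/m
Resisting force R = c·L + N'·tanφ = 53·12.4 + 56.7·tan41.7° = 657.2 + 50.5 = 707.7 kN/m
FS = R / T = 707.7 / 358.8 = 1.972

FS = 1.97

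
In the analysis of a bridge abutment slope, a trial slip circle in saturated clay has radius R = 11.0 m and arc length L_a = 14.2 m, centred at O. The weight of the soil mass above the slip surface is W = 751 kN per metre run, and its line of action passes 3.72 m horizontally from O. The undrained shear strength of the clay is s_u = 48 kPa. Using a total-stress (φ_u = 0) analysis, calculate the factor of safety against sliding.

Taking moments about the centre O, the resisting moment is provided by the undrained shear strength acting along the arc:
M_R = s_u·L_a·R = 48·14.20·11.0 = 7497.6 kN·m/m
M_D = W·d = 751·3.72 = 2793.7 kN·m/m
FS = M_R / M_D = 7497.6 / 2793.7 = 2.684

FS = 2.68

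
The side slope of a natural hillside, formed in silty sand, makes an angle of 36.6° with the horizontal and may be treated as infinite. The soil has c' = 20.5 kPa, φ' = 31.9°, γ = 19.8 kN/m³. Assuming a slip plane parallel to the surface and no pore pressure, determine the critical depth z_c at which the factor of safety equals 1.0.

Setting FS = 1.00 in FS = [c' + γz cos²β tanφ'] / [γz sinβ cosβ] and solving for z:
z = c' / [γ cosβ (FS·sinβ − cosβ·tanφ')]
  = 20.5 / [19.8·cos36.6°·(1.00·sin36.6° − cos36.6°·tan31.9°)]
  = 20.5 / [19.8·0.8028·(1.00·0.5962 − 0.8028·0.6224)]
  = 20.5 / 1.5342 = 13.362 m

z_c = 13.36 m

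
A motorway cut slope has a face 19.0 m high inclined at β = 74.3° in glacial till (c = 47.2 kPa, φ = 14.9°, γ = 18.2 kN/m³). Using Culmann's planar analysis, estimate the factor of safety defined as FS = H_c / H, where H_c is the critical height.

FS = 1.03

H_c = (4c/γ) · sinβ cosφ / [1 − cos(β − φ)]
    = (4·47.2/18.2) · sin74.3°·cos14.9° / [1 − cos59.4°]
    = 10.374 · 0.9303 / 0.4910 = 19.66 m
FS = H_c / H = 19.66 / 19.0 = 1.035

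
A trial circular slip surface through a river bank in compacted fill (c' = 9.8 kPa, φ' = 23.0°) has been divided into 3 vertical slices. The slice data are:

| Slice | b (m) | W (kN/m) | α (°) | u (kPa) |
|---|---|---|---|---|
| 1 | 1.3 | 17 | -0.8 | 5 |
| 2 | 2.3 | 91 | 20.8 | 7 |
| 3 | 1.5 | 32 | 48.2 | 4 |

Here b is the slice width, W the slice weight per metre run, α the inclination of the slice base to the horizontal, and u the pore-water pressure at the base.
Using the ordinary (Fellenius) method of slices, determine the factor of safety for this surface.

Ordinary method of slices: FS = Σ[c'·Δl_i + (W_i cosα_i − u_i·Δl_i)·tanφ'] / Σ W_i sinα_i, with Δl_i = b_i / cosα_i.
Slice 1: Δl = 1.3/cos(-0.8°) = 1.300 m; N'_1 = 17·cos(-0.8°) − 5·1.300 = 10.5; c'Δl = 12.74; W sinα = -0.2
Slice 2: Δl = 2.3/cos20.8° = 2.460 m; N'_2 = 91·cos20.8° − 7·2.460 = 67.8; c'Δl = 24.11; W sinα = 32.3
Slice 3: Δl = 1.5/cos48.2° = 2.250 m; N'_3 = 32·cos48.2° − 4·2.250 = 12.3; c'Δl = 22.05; W sinα = 23.9
Σc'Δl = 58.9 kN/m; ΣN' = 90.7 kN/m; ΣW sinα = 55.9 kN/m
Resisting = 58.9 + 90.7·tan23.0° = 58.9 + 38.5 = 97.4 kN/m
FS = 97.4 / 55.9 = 1.741

FS = 1.74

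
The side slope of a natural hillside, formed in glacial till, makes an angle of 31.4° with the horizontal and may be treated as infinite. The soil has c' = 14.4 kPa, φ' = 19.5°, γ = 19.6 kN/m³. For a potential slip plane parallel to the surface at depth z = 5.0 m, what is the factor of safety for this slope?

FS = 0.91

For an infinite slope with a slip plane parallel to the surface (no pore pressure): FS = [c' + γz cos²β tanφ'] / [γz sinβ cosβ].
γz = 19.6·5.0 = 98.00 kN/m²
Numerator = 14.4 + 98.00·cos²31.4°·tan19.5° = 14.4 + 98.00·0.7285·0.3541 = 39.683 kPa
Denominator = 98.00·sin31.4°·cos31.4° = 98.00·0.5210·0.8536 = 43.581 kPa
FS = 39.683 / 43.581 = 0.911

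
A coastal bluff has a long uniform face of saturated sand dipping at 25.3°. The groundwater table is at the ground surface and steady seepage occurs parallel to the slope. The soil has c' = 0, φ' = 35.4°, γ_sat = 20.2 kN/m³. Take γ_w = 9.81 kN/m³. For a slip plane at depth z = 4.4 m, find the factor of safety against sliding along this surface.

With seepage parallel to the slope and the water table at the surface, the effective normal stress on the slip plane uses the buoyant unit weight γ' = γ_sat − γ_w while the driving shear stress uses γ_sat:
FS = [c' + γ' z cos²β tanφ'] / [γ_sat z sinβ cosβ]
(For c' = 0 this reduces to FS = (γ'/γ_sat)·tanφ'/tanβ.)
γ' = 20.2 − 9.81 = 10.39 kN/m³
Numerator = 0.0 + 10.39·4.4·cos²25.3°·tan35.4° = 0.0 + 10.39·4.4·0.8174·0.7107 = 26.555 kPa
Denominator = 20.2·4.4·sin25.3°·cos25.3° = 20.2·4.4·0.4274·0.9041 = 34.340 kPa
FS = 26.555 / 34.340 = 0.773

FS = 0.77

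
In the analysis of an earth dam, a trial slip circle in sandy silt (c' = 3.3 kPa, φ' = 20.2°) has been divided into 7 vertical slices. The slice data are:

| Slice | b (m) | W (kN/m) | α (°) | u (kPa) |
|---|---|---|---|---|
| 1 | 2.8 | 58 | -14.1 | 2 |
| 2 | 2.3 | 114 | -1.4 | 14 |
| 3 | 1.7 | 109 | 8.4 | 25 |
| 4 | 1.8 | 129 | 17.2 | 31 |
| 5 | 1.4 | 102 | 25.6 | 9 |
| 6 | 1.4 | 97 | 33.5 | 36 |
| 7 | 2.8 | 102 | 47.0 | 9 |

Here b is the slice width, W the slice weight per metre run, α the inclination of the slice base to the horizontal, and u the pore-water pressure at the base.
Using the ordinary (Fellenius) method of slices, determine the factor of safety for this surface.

Ordinary method of slices: FS = Σ[c'·Δl_i + (W_i cosα_i − u_i·Δl_i)·tanφ'] / Σ W_i sinα_i, with Δl_i = b_i / cosα_i.
Slice 1: Δl = 2.8/cos(-14.1°) = 2.887 m; N'_1 = 58·cos(-14.1°) − 2·2.887 = 50.5; c'Δl = 9.53; W sinα = -14.1
Slice 2: Δl = 2.3/cos(-1.4°) = 2.301 m; N'_2 = 114·cos(-1.4°) − 14·2.301 = 81.8; c'Δl = 7.59; W sinα = -2.8
Slice 3: Δl = 1.7/cos8.4° = 1.718 m; N'_3 = 109·cos8.4° − 25·1.718 = 64.9; c'Δl = 5.67; W sinα = 15.9
Slice 4: Δl = 1.8/cos17.2° = 1.884 m; N'_4 = 129·cos17.2° − 31·1.884 = 64.8; c'Δl = 6.22; W sinα = 38.1
Slice 5: Δl = 1.4/cos25.6° = 1.552 m; N'_5 = 102·cos25.6° − 9·1.552 = 78.0; c'Δl = 5.12; W sinα = 44.1
Slice 6: Δl = 1.4/cos33.5° = 1.679 m; N'_6 = 97·cos33.5° − 36·1.679 = 20.4; c'Δl = 5.54; W sinα = 53.5
Slice 7: Δl = 2.8/cos47.0° = 4.106 m; N'_7 = 102·cos47.0° − 9·4.106 = 32.6; c'Δl = 13.55; W sinα = 74.6
Σc'Δl = 53.2 kN/m; ΣN' = 393.0 kN/m; ΣW sinα = 209.4 kN/m
Resisting = 53.2 + 393.0·tan20.2° = 53.2 + 144.6 = 197.8 kN/m
FS = 197.8 / 209.4 = 0.945

FS = 0.94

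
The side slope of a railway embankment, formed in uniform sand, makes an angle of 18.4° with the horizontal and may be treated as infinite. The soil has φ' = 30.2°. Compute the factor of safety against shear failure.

FS = 1.75

For a dry cohesionless infinite slope the factor of safety is FS = tanφ' / tanβ.
FS = tan30.2° / tan18.4° = 0.5820 / 0.3327 = 1.750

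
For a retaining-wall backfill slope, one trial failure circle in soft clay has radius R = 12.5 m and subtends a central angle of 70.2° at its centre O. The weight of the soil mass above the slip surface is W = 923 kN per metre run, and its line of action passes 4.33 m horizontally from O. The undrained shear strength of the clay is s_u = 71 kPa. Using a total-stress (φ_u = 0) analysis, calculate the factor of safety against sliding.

FS = 3.40

Taking moments about the centre O, the resisting moment is provided by the undrained shear strength acting along the arc:
Arc length L_a = R·θ = 12.5·(70.2°·π/180) = 12.5·1.2252 = 15.32 m
M_R = s_u·L_a·R = 71·15.32·12.5 = 13592.3 kN·m/m
M_D = W·d = 923·4.33 = 3996.6 kN·m/m
FS = M_R / M_D = 13592.3 / 3996.6 = 3.401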